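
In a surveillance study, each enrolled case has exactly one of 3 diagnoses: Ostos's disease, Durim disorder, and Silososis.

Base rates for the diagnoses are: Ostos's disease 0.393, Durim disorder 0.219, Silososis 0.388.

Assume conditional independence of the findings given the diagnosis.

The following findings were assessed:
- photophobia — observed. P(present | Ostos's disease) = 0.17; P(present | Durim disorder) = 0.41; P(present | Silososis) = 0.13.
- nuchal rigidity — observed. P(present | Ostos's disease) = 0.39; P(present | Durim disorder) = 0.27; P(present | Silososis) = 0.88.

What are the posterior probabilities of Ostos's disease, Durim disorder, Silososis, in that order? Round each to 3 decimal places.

Multiply each prior by the joint likelihood of the evidence pattern:
  Ostos's disease: 0.393 × 0.17 × 0.39 = 0.026056
  Durim disorder: 0.219 × 0.41 × 0.27 = 0.024243
  Silososis: 0.388 × 0.13 × 0.88 = 0.044387
The unnormalized weights sum to 0.094686.
P(Ostos's disease | evidence) = 0.026056 / 0.094686 ≈ 0.275
P(Durim disorder | evidence) = 0.024243 / 0.094686 ≈ 0.256
P(Silososis | evidence) = 0.044387 / 0.094686 ≈ 0.469

0.275, 0.256, 0.469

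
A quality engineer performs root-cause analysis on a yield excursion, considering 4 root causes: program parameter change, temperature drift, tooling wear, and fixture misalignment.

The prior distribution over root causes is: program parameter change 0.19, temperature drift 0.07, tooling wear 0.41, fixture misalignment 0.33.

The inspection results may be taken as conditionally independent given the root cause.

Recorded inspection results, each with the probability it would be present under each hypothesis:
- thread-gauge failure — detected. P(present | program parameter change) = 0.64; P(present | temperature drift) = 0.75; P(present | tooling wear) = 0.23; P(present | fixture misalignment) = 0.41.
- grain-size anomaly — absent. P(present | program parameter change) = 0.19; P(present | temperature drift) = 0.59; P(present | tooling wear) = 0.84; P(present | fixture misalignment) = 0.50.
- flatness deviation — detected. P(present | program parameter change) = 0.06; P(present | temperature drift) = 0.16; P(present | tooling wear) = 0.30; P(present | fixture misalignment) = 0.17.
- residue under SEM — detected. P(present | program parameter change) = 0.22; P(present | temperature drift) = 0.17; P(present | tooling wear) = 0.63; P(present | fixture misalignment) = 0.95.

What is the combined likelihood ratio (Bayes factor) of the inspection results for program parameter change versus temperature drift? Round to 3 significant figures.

Take the product of per-inspection result likelihoods under each hypothesis (using 1 − P(present | H) for each absent inspection result), then divide.
  program parameter change: 0.64 × (1 − 0.19) × 0.06 × 0.22 = 0.0068429
  temperature drift: 0.75 × (1 − 0.59) × 0.16 × 0.17 = 0.008364
Bayes factor = 0.0068429 / 0.008364 ≈ 0.818

0.818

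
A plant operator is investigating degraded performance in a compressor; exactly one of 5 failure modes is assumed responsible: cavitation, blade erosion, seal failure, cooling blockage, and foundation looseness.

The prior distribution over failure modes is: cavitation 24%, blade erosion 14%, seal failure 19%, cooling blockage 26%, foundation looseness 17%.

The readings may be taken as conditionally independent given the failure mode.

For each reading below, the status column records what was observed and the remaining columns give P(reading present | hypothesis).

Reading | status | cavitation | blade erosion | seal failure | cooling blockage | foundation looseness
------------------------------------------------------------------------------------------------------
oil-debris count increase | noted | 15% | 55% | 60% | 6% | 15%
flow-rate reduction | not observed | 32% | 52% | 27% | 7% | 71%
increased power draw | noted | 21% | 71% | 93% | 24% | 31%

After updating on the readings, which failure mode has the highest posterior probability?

seal failure

Multiply each prior by the joint likelihood of the reading pattern (using 1 − P(present | H) for each absent reading):
  cavitation: 0.24 × 0.15 × (1 − 0.32) × 0.21 = 0.0051408
  blade erosion: 0.14 × 0.55 × (1 − 0.52) × 0.71 = 0.026242
  seal failure: 0.19 × 0.60 × (1 − 0.27) × 0.93 = 0.077395
  cooling blockage: 0.26 × 0.06 × (1 − 0.07) × 0.24 = 0.0034819
  foundation looseness: 0.17 × 0.15 × (1 − 0.71) × 0.31 = 0.0022925
Marginal likelihood of the evidence = 0.11455.
P(cavitation | evidence) ≈ 0.0051408 / 0.11455 ≈ 0.045
P(blade erosion | evidence) ≈ 0.026242 / 0.11455 ≈ 0.229
P(seal failure | evidence) ≈ 0.077395 / 0.11455 ≈ 0.676
P(cooling blockage | evidence) ≈ 0.0034819 / 0.11455 ≈ 0.030
P(foundation looseness | evidence) ≈ 0.0022925 / 0.11455 ≈ 0.020
The largest is 0.676, so seal failure is most probable.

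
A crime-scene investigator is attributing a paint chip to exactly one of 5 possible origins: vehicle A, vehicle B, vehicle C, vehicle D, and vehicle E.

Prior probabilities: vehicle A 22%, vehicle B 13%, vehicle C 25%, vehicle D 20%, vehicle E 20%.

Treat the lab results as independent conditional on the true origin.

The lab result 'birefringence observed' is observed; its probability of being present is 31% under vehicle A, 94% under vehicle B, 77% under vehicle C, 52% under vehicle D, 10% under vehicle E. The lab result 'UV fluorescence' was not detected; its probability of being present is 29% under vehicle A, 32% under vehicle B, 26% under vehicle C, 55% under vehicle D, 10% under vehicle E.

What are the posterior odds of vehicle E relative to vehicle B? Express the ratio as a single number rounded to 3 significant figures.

Unnormalized posterior weight (prior times the lab result likelihoods) for each of the two hypotheses (using 1 − P(present | H) for each absent lab result):
  vehicle E: 0.20 × 0.10 × (1 − 0.10) = 0.018
  vehicle B: 0.13 × 0.94 × (1 − 0.32) = 0.083096
Posterior odds = 0.018 / 0.083096 ≈ 0.217.

0.217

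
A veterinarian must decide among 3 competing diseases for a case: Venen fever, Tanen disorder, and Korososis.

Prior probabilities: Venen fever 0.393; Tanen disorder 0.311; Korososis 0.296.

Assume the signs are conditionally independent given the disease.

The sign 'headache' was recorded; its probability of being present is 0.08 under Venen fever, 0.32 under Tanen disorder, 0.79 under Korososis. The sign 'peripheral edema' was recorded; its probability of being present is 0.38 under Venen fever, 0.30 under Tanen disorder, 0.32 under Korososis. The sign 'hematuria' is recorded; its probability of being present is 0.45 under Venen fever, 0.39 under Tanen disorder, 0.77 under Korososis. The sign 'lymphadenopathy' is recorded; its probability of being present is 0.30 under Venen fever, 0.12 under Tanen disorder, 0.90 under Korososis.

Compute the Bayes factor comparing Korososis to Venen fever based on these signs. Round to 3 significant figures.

Joint likelihood of the sign pattern under each hypothesis:
  Korososis: 0.79 × 0.32 × 0.77 × 0.90 = 0.17519
  Venen fever: 0.08 × 0.38 × 0.45 × 0.30 = 0.004104
Bayes factor = 0.17519 / 0.004104 ≈ 42.7

42.7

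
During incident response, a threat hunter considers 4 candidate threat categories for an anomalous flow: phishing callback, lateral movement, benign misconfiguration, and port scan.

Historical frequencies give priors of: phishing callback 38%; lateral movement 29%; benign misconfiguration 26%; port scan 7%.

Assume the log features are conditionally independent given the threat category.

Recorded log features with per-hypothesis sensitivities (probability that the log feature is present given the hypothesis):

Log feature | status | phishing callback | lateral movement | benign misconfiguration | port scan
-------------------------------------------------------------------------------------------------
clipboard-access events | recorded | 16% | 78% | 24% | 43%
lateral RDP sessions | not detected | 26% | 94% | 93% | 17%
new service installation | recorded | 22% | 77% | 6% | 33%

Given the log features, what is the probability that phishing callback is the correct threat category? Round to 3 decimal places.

By Bayes' rule with conditional independence, the unnormalized weight for each hypothesis is prior × ∏ likelihoods (using 1 − P(present | H) for each absent log feature):
  phishing callback: 0.38 × 0.16 × (1 − 0.26) × 0.22 = 0.0098982
  lateral movement: 0.29 × 0.78 × (1 − 0.94) × 0.77 = 0.01045
  benign misconfiguration: 0.26 × 0.24 × (1 − 0.93) × 0.06 = 0.00026208
  port scan: 0.07 × 0.43 × (1 − 0.17) × 0.33 = 0.0082444
Normalizing constant Z = 0.0098982 + 0.01045 + 0.00026208 + 0.0082444 = 0.028855.
P(phishing callback | evidence) = 0.0098982 / 0.028855 ≈ 0.343.

0.343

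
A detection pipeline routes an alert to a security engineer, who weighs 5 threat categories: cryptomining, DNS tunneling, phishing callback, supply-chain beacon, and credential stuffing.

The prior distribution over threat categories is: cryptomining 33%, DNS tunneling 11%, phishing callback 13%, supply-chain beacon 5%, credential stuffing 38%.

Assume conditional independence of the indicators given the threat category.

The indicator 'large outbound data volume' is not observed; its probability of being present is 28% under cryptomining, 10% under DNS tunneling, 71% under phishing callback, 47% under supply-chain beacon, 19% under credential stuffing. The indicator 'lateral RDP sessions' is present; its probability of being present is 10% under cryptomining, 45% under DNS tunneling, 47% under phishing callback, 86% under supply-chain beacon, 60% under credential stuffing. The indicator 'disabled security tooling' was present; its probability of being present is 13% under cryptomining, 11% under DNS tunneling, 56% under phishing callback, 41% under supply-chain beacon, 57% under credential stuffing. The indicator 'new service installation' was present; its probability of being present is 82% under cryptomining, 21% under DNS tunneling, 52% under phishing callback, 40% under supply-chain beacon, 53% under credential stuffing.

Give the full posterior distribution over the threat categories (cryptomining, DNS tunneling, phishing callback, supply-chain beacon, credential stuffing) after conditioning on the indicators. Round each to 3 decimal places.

By Bayes' rule with conditional independence, the unnormalized weight for each hypothesis is prior × ∏ likelihoods (using 1 − P(present | H) for each absent indicator):
  cryptomining: 0.33 × (1 − 0.28) × 0.10 × 0.13 × 0.82 = 0.0025328
  DNS tunneling: 0.11 × (1 − 0.10) × 0.45 × 0.11 × 0.21 = 0.0010291
  phishing callback: 0.13 × (1 − 0.71) × 0.47 × 0.56 × 0.52 = 0.0051598
  supply-chain beacon: 0.05 × (1 − 0.47) × 0.86 × 0.41 × 0.40 = 0.0037376
  credential stuffing: 0.38 × (1 − 0.19) × 0.60 × 0.57 × 0.53 = 0.055792
Normalizing constant Z = 0.0025328 + 0.0010291 + 0.0051598 + 0.0037376 + 0.055792 = 0.068251.
P(cryptomining | evidence) = 0.0025328 / 0.068251 ≈ 0.037
P(DNS tunneling | evidence) = 0.0010291 / 0.068251 ≈ 0.015
P(phishing callback | evidence) = 0.0051598 / 0.068251 ≈ 0.076
P(supply-chain beacon | evidence) = 0.0037376 / 0.068251 ≈ 0.055
P(credential stuffing | evidence) = 0.055792 / 0.068251 ≈ 0.817

0.037, 0.015, 0.076, 0.055, 0.817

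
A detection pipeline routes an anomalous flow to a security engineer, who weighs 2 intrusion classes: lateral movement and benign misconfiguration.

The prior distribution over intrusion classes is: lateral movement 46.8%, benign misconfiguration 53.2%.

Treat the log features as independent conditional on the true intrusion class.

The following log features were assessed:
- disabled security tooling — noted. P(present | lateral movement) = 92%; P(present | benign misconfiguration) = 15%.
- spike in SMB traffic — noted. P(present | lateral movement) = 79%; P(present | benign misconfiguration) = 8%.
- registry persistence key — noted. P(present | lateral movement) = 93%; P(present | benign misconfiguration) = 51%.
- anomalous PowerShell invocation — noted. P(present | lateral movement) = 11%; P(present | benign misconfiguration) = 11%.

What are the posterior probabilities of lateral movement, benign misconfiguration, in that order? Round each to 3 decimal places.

0.990, 0.010

Multiply each prior by the joint likelihood of the log feature pattern:
  lateral movement: 0.468 × 0.92 × 0.79 × 0.93 × 0.11 = 0.034797
  benign misconfiguration: 0.532 × 0.15 × 0.08 × 0.51 × 0.11 = 0.00035814
The unnormalized weights sum to 0.035155.
P(lateral movement | evidence) = 0.034797 / 0.035155 ≈ 0.990
P(benign misconfiguration | evidence) = 0.00035814 / 0.035155 ≈ 0.010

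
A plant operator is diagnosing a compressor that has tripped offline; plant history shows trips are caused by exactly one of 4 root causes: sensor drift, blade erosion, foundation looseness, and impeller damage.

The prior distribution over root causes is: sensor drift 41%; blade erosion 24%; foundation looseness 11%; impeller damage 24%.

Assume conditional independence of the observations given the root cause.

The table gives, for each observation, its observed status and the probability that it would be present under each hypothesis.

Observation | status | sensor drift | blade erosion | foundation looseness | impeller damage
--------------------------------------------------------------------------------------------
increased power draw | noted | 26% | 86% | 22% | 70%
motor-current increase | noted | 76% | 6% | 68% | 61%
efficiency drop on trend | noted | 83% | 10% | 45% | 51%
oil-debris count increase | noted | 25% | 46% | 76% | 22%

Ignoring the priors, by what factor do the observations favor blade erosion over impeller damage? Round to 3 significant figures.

0.0495

Take the product of per-observation likelihoods under each hypothesis, then divide.
  blade erosion: 0.86 × 0.06 × 0.10 × 0.46 = 0.0023736
  impeller damage: 0.70 × 0.61 × 0.51 × 0.22 = 0.047909
Bayes factor = 0.0023736 / 0.047909 ≈ 0.0495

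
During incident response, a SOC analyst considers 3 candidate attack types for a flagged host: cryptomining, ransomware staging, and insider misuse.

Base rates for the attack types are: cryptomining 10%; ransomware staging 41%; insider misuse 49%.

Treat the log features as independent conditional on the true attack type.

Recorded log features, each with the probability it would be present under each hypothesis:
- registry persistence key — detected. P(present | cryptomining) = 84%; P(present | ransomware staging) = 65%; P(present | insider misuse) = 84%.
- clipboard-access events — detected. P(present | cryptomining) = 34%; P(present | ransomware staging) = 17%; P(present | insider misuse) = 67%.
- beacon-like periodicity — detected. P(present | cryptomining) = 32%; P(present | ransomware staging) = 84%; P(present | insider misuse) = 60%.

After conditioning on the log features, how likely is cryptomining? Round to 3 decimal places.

Multiply each prior by the joint likelihood of the log feature pattern:
  cryptomining: 0.10 × 0.84 × 0.34 × 0.32 = 0.0091392
  ransomware staging: 0.41 × 0.65 × 0.17 × 0.84 = 0.038056
  insider misuse: 0.49 × 0.84 × 0.67 × 0.60 = 0.16546
Normalizing constant Z = 0.0091392 + 0.038056 + 0.16546 = 0.21266.
P(cryptomining | evidence) = 0.0091392 / 0.21266 ≈ 0.043.

0.043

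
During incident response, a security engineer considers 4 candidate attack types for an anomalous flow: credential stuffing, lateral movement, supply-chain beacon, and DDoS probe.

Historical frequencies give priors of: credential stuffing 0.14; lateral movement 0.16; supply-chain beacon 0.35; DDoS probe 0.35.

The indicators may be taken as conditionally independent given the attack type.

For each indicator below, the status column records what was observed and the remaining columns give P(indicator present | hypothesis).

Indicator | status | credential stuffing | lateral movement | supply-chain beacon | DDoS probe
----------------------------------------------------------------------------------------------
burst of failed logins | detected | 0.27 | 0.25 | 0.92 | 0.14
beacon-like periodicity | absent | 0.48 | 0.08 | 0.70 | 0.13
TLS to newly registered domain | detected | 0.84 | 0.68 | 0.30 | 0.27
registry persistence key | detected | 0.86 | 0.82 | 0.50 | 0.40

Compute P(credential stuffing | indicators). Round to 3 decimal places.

0.264

For each hypothesis, the unnormalized posterior weight is prior × product of the indicator likelihoods (using 1 − P(present | H) for each absent indicator):
  credential stuffing: 0.14 × 0.27 × (1 − 0.48) × 0.84 × 0.86 = 0.014199
  lateral movement: 0.16 × 0.25 × (1 − 0.08) × 0.68 × 0.82 = 0.02052
  supply-chain beacon: 0.35 × 0.92 × (1 − 0.70) × 0.30 × 0.50 = 0.01449
  DDoS probe: 0.35 × 0.14 × (1 − 0.13) × 0.27 × 0.40 = 0.004604
Normalizing constant Z = 0.014199 + 0.02052 + 0.01449 + 0.004604 = 0.053813.
P(credential stuffing | evidence) = 0.014199 / 0.053813 ≈ 0.264.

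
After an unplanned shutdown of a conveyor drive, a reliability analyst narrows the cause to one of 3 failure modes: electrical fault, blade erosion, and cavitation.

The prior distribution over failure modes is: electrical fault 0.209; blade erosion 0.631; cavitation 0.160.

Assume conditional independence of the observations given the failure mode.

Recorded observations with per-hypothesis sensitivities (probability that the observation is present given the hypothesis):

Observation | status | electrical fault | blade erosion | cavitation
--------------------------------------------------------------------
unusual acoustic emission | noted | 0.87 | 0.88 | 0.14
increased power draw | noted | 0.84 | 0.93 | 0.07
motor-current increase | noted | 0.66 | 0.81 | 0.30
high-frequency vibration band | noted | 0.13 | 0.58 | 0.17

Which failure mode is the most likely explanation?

For each hypothesis, the unnormalized posterior weight is prior × product of the observation likelihoods:
  electrical fault: 0.209 × 0.87 × 0.84 × 0.66 × 0.13 = 0.013105
  blade erosion: 0.631 × 0.88 × 0.93 × 0.81 × 0.58 = 0.24261
  cavitation: 0.160 × 0.14 × 0.07 × 0.30 × 0.17 = 7.9968e-05
Marginal likelihood of the evidence = 0.25579.
P(electrical fault | evidence) ≈ 0.013105 / 0.25579 ≈ 0.051
P(blade erosion | evidence) ≈ 0.24261 / 0.25579 ≈ 0.948
P(cavitation | evidence) ≈ 7.9968e-05 / 0.25579 ≈ 0.000
The largest is 0.948, so blade erosion is most probable.

blade erosion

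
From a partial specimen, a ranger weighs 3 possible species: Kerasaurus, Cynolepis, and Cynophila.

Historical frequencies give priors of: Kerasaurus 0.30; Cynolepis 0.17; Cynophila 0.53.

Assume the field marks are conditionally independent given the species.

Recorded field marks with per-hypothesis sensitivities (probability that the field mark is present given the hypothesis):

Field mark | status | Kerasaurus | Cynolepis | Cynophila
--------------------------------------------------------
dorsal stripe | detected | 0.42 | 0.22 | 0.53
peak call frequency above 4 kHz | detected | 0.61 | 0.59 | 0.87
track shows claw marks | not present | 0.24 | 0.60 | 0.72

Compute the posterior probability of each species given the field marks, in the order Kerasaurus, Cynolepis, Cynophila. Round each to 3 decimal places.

For each hypothesis, the unnormalized posterior weight is prior × product of the field mark likelihoods (using 1 − P(present | H) for each absent field mark):
  Kerasaurus: 0.30 × 0.42 × 0.61 × (1 − 0.24) = 0.058414
  Cynolepis: 0.17 × 0.22 × 0.59 × (1 − 0.60) = 0.0088264
  Cynophila: 0.53 × 0.53 × 0.87 × (1 − 0.72) = 0.068427
The unnormalized weights sum to 0.13567.
P(Kerasaurus | evidence) = 0.058414 / 0.13567 ≈ 0.431
P(Cynolepis | evidence) = 0.0088264 / 0.13567 ≈ 0.065
P(Cynophila | evidence) = 0.068427 / 0.13567 ≈ 0.504

0.431, 0.065, 0.504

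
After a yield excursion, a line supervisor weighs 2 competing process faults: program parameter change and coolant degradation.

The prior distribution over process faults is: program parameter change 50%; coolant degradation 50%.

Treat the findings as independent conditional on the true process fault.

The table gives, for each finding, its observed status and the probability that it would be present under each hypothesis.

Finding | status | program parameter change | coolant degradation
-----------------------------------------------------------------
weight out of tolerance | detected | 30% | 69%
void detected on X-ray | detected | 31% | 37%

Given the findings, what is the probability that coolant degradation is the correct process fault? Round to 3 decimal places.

0.733

Multiply each prior by the joint likelihood of the evidence pattern:
  program parameter change: 0.50 × 0.30 × 0.31 = 0.0465
  coolant degradation: 0.50 × 0.69 × 0.37 = 0.12765
Marginal likelihood of the evidence = 0.17415.
P(coolant degradation | evidence) = 0.12765 / 0.17415 ≈ 0.733.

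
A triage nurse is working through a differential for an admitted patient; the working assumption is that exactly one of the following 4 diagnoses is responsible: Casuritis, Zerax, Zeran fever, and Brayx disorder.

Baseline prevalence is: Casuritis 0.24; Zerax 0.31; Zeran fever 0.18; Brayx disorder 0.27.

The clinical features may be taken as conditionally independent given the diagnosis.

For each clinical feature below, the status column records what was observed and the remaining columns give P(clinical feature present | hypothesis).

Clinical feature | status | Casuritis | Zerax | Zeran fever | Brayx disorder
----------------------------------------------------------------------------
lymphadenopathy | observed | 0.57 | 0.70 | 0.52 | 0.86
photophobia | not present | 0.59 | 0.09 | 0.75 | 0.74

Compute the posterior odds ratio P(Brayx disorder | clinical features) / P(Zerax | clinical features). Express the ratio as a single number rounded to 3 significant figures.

Posterior odds equal prior odds times the likelihood ratio; only the two competing hypotheses matter (using 1 − P(present | H) for each absent clinical feature).
  Brayx disorder: 0.27 × 0.86 × (1 − 0.74) = 0.060372
  Zerax: 0.31 × 0.70 × (1 − 0.09) = 0.19747
Posterior odds = 0.060372 / 0.19747 ≈ 0.306.

0.306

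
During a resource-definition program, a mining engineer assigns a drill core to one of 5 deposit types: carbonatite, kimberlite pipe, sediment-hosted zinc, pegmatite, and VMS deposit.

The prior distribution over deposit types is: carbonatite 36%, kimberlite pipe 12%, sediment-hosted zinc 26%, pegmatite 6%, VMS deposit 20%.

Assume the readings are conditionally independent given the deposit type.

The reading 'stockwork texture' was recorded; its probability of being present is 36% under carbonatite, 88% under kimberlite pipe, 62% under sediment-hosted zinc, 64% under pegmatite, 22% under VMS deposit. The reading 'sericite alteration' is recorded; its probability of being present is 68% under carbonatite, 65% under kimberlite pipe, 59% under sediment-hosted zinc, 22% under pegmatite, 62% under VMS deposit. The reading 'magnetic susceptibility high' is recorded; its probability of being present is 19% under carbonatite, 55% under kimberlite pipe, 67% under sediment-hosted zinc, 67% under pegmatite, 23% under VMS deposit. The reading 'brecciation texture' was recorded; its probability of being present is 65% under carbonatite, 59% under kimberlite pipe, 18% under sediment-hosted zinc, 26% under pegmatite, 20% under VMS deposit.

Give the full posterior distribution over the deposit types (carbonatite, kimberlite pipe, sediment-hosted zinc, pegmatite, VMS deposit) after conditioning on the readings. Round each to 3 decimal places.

0.230, 0.470, 0.242, 0.031, 0.026

By Bayes' rule with conditional independence, the unnormalized weight for each hypothesis is prior × ∏ likelihoods:
  carbonatite: 0.36 × 0.36 × 0.68 × 0.19 × 0.65 = 0.010884
  kimberlite pipe: 0.12 × 0.88 × 0.65 × 0.55 × 0.59 = 0.022274
  sediment-hosted zinc: 0.26 × 0.62 × 0.59 × 0.67 × 0.18 = 0.01147
  pegmatite: 0.06 × 0.64 × 0.22 × 0.67 × 0.26 = 0.0014716
  VMS deposit: 0.20 × 0.22 × 0.62 × 0.23 × 0.20 = 0.0012549
The unnormalized weights sum to 0.047354.
P(carbonatite | evidence) = 0.010884 / 0.047354 ≈ 0.230
P(kimberlite pipe | evidence) = 0.022274 / 0.047354 ≈ 0.470
P(sediment-hosted zinc | evidence) = 0.01147 / 0.047354 ≈ 0.242
P(pegmatite | evidence) = 0.0014716 / 0.047354 ≈ 0.031
P(VMS deposit | evidence) = 0.0012549 / 0.047354 ≈ 0.026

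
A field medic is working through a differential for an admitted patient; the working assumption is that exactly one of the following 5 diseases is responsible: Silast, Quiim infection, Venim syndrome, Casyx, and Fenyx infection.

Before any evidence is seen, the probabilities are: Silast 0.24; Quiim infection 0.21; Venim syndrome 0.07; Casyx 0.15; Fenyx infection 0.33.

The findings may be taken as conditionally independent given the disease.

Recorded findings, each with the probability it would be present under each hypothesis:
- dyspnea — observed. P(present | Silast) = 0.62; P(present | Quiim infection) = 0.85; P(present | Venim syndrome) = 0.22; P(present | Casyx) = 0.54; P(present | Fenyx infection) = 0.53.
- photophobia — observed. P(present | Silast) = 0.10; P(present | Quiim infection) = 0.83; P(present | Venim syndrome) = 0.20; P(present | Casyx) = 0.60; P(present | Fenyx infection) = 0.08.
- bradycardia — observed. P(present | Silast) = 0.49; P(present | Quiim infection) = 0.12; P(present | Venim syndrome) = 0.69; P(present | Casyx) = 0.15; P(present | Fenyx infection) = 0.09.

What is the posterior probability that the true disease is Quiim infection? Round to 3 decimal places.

0.497

For each hypothesis, the unnormalized posterior weight is prior × product of the finding likelihoods:
  Silast: 0.24 × 0.62 × 0.10 × 0.49 = 0.0072912
  Quiim infection: 0.21 × 0.85 × 0.83 × 0.12 = 0.017779
  Venim syndrome: 0.07 × 0.22 × 0.20 × 0.69 = 0.0021252
  Casyx: 0.15 × 0.54 × 0.60 × 0.15 = 0.00729
  Fenyx infection: 0.33 × 0.53 × 0.08 × 0.09 = 0.0012593
The unnormalized weights sum to 0.035744.
P(Quiim infection | evidence) = 0.017779 / 0.035744 ≈ 0.497.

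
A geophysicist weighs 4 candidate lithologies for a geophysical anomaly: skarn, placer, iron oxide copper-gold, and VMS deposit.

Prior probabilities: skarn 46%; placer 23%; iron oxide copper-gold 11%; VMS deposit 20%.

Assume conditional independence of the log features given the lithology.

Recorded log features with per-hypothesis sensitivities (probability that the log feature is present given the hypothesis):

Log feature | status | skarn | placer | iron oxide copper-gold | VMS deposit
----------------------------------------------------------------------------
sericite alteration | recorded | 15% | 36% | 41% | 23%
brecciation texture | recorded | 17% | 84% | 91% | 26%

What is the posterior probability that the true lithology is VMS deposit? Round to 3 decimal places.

Multiply each prior by the joint likelihood of the log feature pattern:
  skarn: 0.46 × 0.15 × 0.17 = 0.01173
  placer: 0.23 × 0.36 × 0.84 = 0.069552
  iron oxide copper-gold: 0.11 × 0.41 × 0.91 = 0.041041
  VMS deposit: 0.20 × 0.23 × 0.26 = 0.01196
Marginal likelihood of the evidence = 0.13428.
P(VMS deposit | evidence) = 0.01196 / 0.13428 ≈ 0.089.

0.089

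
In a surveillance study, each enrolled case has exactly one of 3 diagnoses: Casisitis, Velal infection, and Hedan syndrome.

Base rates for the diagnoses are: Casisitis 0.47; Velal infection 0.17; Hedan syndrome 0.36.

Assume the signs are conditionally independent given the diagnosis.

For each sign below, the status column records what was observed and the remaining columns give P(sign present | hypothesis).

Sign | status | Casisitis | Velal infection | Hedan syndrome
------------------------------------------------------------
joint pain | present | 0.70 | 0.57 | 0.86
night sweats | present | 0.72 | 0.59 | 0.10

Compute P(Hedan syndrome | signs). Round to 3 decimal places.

0.095

For each hypothesis, the unnormalized posterior weight is prior × product of the sign likelihoods:
  Casisitis: 0.47 × 0.70 × 0.72 = 0.23688
  Velal infection: 0.17 × 0.57 × 0.59 = 0.057171
  Hedan syndrome: 0.36 × 0.86 × 0.10 = 0.03096
Normalizing constant Z = 0.23688 + 0.057171 + 0.03096 = 0.32501.
P(Hedan syndrome | evidence) = 0.03096 / 0.32501 ≈ 0.095.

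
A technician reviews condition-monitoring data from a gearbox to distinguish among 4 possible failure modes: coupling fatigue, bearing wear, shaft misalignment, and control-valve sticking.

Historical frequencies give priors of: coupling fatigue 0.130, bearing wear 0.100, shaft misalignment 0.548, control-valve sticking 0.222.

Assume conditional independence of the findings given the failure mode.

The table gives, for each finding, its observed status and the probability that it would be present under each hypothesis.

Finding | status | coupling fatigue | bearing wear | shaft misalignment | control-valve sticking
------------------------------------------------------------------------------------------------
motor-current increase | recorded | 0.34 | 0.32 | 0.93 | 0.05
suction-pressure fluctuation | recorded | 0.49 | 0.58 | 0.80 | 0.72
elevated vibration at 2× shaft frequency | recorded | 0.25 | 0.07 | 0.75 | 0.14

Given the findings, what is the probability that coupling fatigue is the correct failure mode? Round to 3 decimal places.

By Bayes' rule with conditional independence, the unnormalized weight for each hypothesis is prior × ∏ likelihoods:
  coupling fatigue: 0.130 × 0.34 × 0.49 × 0.25 = 0.0054145
  bearing wear: 0.100 × 0.32 × 0.58 × 0.07 = 0.0012992
  shaft misalignment: 0.548 × 0.93 × 0.80 × 0.75 = 0.30578
  control-valve sticking: 0.222 × 0.05 × 0.72 × 0.14 = 0.0011189
Marginal likelihood of the evidence = 0.31362.
P(coupling fatigue | evidence) = 0.0054145 / 0.31362 ≈ 0.017.

0.017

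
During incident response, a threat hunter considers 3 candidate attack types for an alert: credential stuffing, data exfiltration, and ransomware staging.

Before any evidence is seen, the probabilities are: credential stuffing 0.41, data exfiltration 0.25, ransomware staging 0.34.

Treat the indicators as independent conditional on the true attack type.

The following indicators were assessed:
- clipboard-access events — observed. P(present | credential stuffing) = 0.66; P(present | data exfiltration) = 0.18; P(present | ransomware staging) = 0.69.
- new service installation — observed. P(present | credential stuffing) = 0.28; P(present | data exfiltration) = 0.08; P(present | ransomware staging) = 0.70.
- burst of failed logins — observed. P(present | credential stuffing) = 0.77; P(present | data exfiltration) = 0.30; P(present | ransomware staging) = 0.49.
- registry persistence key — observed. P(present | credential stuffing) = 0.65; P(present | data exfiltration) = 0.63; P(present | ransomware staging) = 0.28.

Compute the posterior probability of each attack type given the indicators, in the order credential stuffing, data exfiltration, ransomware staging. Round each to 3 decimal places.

0.620, 0.011, 0.369

Multiply each prior by the joint likelihood of the indicator pattern:
  credential stuffing: 0.41 × 0.66 × 0.28 × 0.77 × 0.65 = 0.037922
  data exfiltration: 0.25 × 0.18 × 0.08 × 0.30 × 0.63 = 0.0006804
  ransomware staging: 0.34 × 0.69 × 0.70 × 0.49 × 0.28 = 0.022531
Normalizing constant Z = 0.037922 + 0.0006804 + 0.022531 = 0.061133.
P(credential stuffing | evidence) = 0.037922 / 0.061133 ≈ 0.620
P(data exfiltration | evidence) = 0.0006804 / 0.061133 ≈ 0.011
P(ransomware staging | evidence) = 0.022531 / 0.061133 ≈ 0.369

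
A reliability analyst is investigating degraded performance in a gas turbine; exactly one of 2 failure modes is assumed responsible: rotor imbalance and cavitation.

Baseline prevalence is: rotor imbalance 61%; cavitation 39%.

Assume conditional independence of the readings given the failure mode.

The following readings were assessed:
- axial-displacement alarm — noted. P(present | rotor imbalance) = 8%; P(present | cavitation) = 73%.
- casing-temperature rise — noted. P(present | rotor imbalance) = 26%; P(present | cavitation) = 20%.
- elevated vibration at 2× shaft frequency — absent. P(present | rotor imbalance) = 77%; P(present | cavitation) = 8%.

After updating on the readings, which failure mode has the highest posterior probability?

By Bayes' rule with conditional independence, the unnormalized weight for each hypothesis is prior × ∏ likelihoods (using 1 − P(present | H) for each absent reading):
  rotor imbalance: 0.61 × 0.08 × 0.26 × (1 − 0.77) = 0.0029182
  cavitation: 0.39 × 0.73 × 0.20 × (1 − 0.08) = 0.052385
The unnormalized weights sum to 0.055303.
P(rotor imbalance | evidence) ≈ 0.0029182 / 0.055303 ≈ 0.053
P(cavitation | evidence) ≈ 0.052385 / 0.055303 ≈ 0.947
The largest is 0.947, so cavitation is most probable.

cavitation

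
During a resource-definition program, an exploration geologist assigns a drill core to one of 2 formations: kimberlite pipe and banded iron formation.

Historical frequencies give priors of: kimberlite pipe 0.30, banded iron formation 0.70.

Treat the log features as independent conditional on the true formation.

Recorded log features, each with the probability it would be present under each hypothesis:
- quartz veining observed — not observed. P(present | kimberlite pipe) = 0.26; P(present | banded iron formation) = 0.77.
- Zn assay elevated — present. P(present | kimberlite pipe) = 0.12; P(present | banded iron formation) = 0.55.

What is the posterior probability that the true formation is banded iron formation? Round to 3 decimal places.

0.769

Multiply each prior by the joint likelihood of the log feature pattern (using 1 − P(present | H) for each absent log feature):
  kimberlite pipe: 0.30 × (1 − 0.26) × 0.12 = 0.02664
  banded iron formation: 0.70 × (1 − 0.77) × 0.55 = 0.08855
The unnormalized weights sum to 0.11519.
P(banded iron formation | evidence) = 0.08855 / 0.11519 ≈ 0.769.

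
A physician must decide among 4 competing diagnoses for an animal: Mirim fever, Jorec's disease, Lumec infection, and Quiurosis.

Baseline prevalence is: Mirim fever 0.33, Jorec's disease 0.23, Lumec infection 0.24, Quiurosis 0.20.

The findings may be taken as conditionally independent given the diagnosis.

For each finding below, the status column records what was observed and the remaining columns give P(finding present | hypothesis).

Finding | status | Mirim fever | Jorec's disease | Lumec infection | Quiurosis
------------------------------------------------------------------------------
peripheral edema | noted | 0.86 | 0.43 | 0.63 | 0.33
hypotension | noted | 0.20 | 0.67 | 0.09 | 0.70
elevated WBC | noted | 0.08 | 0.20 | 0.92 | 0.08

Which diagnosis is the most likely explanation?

Jorec's disease

Multiply each prior by the joint likelihood of the evidence pattern:
  Mirim fever: 0.33 × 0.86 × 0.20 × 0.08 = 0.0045408
  Jorec's disease: 0.23 × 0.43 × 0.67 × 0.20 = 0.013253
  Lumec infection: 0.24 × 0.63 × 0.09 × 0.92 = 0.012519
  Quiurosis: 0.20 × 0.33 × 0.70 × 0.08 = 0.003696
Marginal likelihood of the evidence = 0.034009.
P(Mirim fever | evidence) ≈ 0.0045408 / 0.034009 ≈ 0.134
P(Jorec's disease | evidence) ≈ 0.013253 / 0.034009 ≈ 0.390
P(Lumec infection | evidence) ≈ 0.012519 / 0.034009 ≈ 0.368
P(Quiurosis | evidence) ≈ 0.003696 / 0.034009 ≈ 0.109
The largest is 0.390, so Jorec's disease is most probable.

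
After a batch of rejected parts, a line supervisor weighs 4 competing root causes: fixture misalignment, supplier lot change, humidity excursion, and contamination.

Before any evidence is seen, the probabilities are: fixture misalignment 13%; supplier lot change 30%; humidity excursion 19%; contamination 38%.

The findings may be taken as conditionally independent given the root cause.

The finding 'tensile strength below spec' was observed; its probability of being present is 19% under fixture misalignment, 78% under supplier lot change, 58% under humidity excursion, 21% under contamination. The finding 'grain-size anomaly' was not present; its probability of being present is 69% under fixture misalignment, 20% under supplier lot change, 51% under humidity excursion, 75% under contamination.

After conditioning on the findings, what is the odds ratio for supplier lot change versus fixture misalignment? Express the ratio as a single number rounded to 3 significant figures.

Posterior odds equal prior odds times the likelihood ratio; only the two competing hypotheses matter (using 1 − P(present | H) for each absent finding).
  supplier lot change: 0.30 × 0.78 × (1 − 0.20) = 0.1872
  fixture misalignment: 0.13 × 0.19 × (1 − 0.69) = 0.007657
Odds(supplier lot change : fixture misalignment) = 0.1872 / 0.007657 ≈ 24.4.

24.4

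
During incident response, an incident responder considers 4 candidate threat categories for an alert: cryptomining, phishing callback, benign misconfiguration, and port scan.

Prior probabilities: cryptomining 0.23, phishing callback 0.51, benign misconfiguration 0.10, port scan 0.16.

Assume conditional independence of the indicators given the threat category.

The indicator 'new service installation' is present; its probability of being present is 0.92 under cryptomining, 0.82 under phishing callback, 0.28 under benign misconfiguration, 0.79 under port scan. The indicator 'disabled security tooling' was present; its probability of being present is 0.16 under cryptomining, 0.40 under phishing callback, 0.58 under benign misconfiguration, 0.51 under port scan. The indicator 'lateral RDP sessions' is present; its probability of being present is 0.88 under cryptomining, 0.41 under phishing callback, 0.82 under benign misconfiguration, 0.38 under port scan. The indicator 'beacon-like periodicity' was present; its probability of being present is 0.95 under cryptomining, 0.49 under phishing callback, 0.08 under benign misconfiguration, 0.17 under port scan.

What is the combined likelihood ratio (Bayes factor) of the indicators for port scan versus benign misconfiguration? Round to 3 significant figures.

2.44

Joint likelihood of the indicator pattern under each hypothesis:
  port scan: 0.79 × 0.51 × 0.38 × 0.17 = 0.026027
  benign misconfiguration: 0.28 × 0.58 × 0.82 × 0.08 = 0.010653
Bayes factor = 0.026027 / 0.010653 ≈ 2.44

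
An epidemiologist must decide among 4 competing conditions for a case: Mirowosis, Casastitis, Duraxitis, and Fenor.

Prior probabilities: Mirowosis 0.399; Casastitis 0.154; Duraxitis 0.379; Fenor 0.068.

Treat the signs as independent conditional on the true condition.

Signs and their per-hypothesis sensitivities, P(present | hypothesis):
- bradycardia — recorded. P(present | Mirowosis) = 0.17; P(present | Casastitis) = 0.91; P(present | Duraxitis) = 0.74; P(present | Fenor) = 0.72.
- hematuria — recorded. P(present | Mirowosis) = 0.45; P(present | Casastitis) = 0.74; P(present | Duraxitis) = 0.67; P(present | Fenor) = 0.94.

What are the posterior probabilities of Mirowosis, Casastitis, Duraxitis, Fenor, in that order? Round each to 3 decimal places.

Multiply each prior by the joint likelihood of the sign pattern:
  Mirowosis: 0.399 × 0.17 × 0.45 = 0.030524
  Casastitis: 0.154 × 0.91 × 0.74 = 0.1037
  Duraxitis: 0.379 × 0.74 × 0.67 = 0.18791
  Fenor: 0.068 × 0.72 × 0.94 = 0.046022
Marginal likelihood of the evidence = 0.36816.
P(Mirowosis | evidence) = 0.030524 / 0.36816 ≈ 0.083
P(Casastitis | evidence) = 0.1037 / 0.36816 ≈ 0.282
P(Duraxitis | evidence) = 0.18791 / 0.36816 ≈ 0.510
P(Fenor | evidence) = 0.046022 / 0.36816 ≈ 0.125

0.083, 0.282, 0.510, 0.125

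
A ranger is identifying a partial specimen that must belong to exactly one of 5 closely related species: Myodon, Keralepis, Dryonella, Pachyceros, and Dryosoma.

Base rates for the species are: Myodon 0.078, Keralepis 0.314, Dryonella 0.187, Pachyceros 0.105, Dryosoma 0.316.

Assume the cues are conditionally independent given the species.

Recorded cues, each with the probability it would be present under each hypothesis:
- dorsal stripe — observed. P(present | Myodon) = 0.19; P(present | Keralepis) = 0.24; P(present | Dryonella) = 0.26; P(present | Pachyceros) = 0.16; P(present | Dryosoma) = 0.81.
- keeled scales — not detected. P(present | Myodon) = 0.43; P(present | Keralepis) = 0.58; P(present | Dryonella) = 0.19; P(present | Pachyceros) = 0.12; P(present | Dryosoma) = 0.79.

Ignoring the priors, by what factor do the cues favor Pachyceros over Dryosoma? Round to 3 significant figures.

Take the product of per-cue likelihoods under each hypothesis (using 1 − P(present | H) for each absent cue), then divide.
  Pachyceros: 0.16 × (1 − 0.12) = 0.1408
  Dryosoma: 0.81 × (1 − 0.79) = 0.1701
Bayes factor = 0.1408 / 0.1701 ≈ 0.828

0.828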